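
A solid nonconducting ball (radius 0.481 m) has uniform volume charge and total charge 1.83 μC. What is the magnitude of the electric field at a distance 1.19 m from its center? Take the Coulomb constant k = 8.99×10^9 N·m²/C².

1.16e4 N/C

Use a concentric Gaussian sphere at r = 1.19 m (r > R, so the entire charge is enclosed).
Q_enc = 1.83 μC = 1.83×10^-6 C.
Gauss's law: E·4πr² = Q_enc/ε₀.
E = k|Q_enc|/r² = (8.99×10^9)(1.83×10^-6)/(1.19)² = 1.16×10^4 N/C.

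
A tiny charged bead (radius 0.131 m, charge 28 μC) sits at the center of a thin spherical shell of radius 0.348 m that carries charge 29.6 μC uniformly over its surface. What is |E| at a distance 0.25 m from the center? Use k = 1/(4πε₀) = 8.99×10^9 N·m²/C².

|E| = 4.03×10^6 N/C

Symmetry ⇒ E = E(r) r̂. Gaussian sphere of radius r = 0.25 m (between the bodies, 0.131 m < r < 0.348 m).
The shell at 0.348 m lies outside the Gaussian surface, so Q_enc = 28 μC = 2.80×10^-5 C.
By Gauss's law, ∮E·dA = E·4πr² = Q_enc/ε₀.
E = k|Q_enc|/r² = (8.99×10^9)(2.80×10^-5)/(0.25)² = 4.03×10^6 N/C.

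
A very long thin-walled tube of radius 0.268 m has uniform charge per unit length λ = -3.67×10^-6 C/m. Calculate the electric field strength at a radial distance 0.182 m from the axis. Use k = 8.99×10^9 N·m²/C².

Choose a coaxial cylinder of radius r = 0.182 m (arbitrary length L) as the Gaussian surface (r < 0.268 m, inside the shell).
No charge is enclosed, so Gauss's law gives E·2πrL = 0 ⇒ E = 0.

E = 0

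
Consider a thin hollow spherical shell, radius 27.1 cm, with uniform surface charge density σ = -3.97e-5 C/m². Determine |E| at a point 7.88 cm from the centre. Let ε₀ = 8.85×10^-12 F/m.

Use a concentric Gaussian sphere at r = 7.88 cm (inside the shell, r < 27.1 cm).
No charge lies within this surface, so Q_enc = 0 and Gauss's law gives E·4πr² = 0 ⇒ E = 0.

E = 0 (no enclosed charge)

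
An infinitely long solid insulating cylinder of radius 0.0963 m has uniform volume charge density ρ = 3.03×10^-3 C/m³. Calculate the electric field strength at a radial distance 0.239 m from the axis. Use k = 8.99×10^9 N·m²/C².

Take a coaxial cylindrical Gaussian surface of radius r = 0.239 m and length L (r > 0.0963 m, full cross-section enclosed).
λ_enc = ρ·πR² = (3.03e-3)π(0.0963)² = 8.828×10^-5 C/m.
Gauss's law: E·2πrL = λ_enc L/ε₀.
E = 2k|λ_enc|/r = 2(8.99×10^9)(8.828e-5)/(0.239) = 6.64e6 N/C.

|E| ≈ 6.64e6 N/C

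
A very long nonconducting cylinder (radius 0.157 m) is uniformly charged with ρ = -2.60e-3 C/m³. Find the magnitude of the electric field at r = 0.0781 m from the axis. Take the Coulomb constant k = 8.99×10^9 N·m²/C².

E = 1.15×10^7 N/C

By cylindrical symmetry E is radial; use a coaxial Gaussian cylinder of radius 0.0781 m and length L (r < R).
Charge inside radius r per length L is ρ·πr²·L, so λ_enc = ρπr² = -4.982×10^-5 C/m.
Applying ∮E·dA = Q_enc/ε₀ with the end caps contributing no flux:
E = 2k|λ_enc|/r = 2(8.99×10^9)(4.982×10^-5)/(0.0781) = 1.15×10^7 N/C.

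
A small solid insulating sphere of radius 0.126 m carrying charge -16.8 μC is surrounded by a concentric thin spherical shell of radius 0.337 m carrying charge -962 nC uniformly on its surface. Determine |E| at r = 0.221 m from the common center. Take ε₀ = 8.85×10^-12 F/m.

E = 3.09×10^6 N/C

Use a concentric Gaussian sphere at r = 0.221 m (between the bodies, 0.126 m < r < 0.337 m).
Only the inner charge is enclosed; the outer shell contributes nothing inside itself. Q_enc = -16.8 μC = -1.68×10^-5 C.
Since E is radial and uniform over the Gaussian sphere, Φ = E·4πr² = Q_enc/ε₀.
E = |Q_enc|/(4πε₀r²) = (1.68e-5)/(4π·8.85×10^-12·(0.221)²) = 3.09e6 N/C.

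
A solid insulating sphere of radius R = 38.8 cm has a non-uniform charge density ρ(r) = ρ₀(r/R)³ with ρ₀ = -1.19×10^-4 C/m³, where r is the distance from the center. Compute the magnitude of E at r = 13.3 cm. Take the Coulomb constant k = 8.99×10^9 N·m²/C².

E = 1.20e4 N/C

Use a concentric Gaussian sphere at r = 13.3 cm (r < R).
Q_enc = ∫₀^r ρ(r')·4πr'² dr' = (4πρ₀/R³) ∫₀^r r'^5 dr' = 4πρ₀ r^6/(6·R³) = -2.362×10^-8 C.
Since E is radial and uniform over the Gaussian sphere, Φ = E·4πr² = Q_enc/ε₀.
E = k|Q_enc|/r² = (8.99×10^9)(2.362e-8)/(0.133)² = 1.20×10^4 N/C.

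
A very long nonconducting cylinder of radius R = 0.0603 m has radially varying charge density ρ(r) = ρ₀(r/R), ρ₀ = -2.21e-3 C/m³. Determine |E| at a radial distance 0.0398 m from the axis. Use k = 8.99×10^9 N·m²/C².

Choose a coaxial cylinder of radius r = 0.0398 m (arbitrary length L) as the Gaussian surface (r < R).
Integrating ρ over the cross-section to radius r: λ_enc = (2πρ₀/R) ∫₀^r r'^2 dr' = 2πρ₀ r^3/(3·R) = -4.839×10^-6 C/m.
Since E is radial and uniform over the curved surface, Φ = E·2πrL = Q_enc/ε₀ = λ_enc L/ε₀.
E = 2k|λ_enc|/r = 2(8.99×10^9)(4.839×10^-6)/(0.0398) = 2.19×10^6 N/C.

2.19×10^6 V/m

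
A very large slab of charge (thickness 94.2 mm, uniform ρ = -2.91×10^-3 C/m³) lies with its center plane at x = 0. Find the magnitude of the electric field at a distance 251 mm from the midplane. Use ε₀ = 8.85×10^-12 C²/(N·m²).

The point |x| = 251 mm lies outside the slab (half-thickness 0.0471 m). A symmetric pillbox spanning the full slab encloses Q_enc = ρ·d·A.
Flux = 2EA ⇒ E = |ρ|d/(2ε₀), independent of distance outside.
E = (2.91e-3)(0.0942)/(2·8.85×10^-12) = 1.55e7 N/C.

1.55e7 N/C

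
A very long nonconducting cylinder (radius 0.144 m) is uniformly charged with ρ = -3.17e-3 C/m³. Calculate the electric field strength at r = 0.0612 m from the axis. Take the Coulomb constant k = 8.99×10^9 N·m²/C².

E = 1.10×10^7 V/m

Choose a coaxial cylinder of radius r = 0.0612 m (arbitrary length L) as the Gaussian surface (r < R).
Charge inside radius r per length L is ρ·πr²·L, so λ_enc = ρπr² = -3.73×10^-5 C/m.
By Gauss's law (flux through the curved wall only), E·2πrL = λ_enc L/ε₀.
E = 2k|λ_enc|/r = 2(8.99×10^9)(3.73e-5)/(0.0612) = 1.10×10^7 N/C.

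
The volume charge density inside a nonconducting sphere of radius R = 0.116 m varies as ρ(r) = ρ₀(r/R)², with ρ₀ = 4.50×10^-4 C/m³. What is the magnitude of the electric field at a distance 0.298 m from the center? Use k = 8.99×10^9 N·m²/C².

Use a concentric Gaussian sphere at r = 0.298 m (r > R, all charge enclosed).
Q_enc = 4π ∫₀^R ρ₀(r'/R)^2 r'² dr' = 4πρ₀R³/5 = 1.765×10^-6 C.
Applying ∮E·dA = Q_enc/ε₀ with Φ = E(4πr²):
E = k|Q_enc|/r² = (8.99×10^9)(1.765×10^-6)/(0.298)² = 1.79e5 N/C.

|E| ≈ 1.79×10^5 V/m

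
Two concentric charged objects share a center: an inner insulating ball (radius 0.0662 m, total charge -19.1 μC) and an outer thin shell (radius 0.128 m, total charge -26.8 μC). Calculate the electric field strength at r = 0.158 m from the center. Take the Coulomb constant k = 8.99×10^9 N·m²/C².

By spherical symmetry E is radial; choose a Gaussian sphere of radius r = 0.158 m (r > 0.128 m, enclosing both).
Q_enc = (-19.1 μC) + (-26.8 μC) = -4.59e-5 C.
Gauss's law: E·4πr² = Q_enc/ε₀.
E = k|Q_enc|/r² = (8.99×10^9)(4.59×10^-5)/(0.158)² = 1.65×10^7 N/C.

E ≈ 1.65×10^7 N/C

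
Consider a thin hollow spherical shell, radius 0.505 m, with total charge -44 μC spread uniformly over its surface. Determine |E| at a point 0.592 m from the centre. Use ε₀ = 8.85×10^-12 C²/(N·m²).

1.13×10^6 N/C

Take a concentric spherical Gaussian surface of radius r = 0.592 m (r > 0.505 m).
The entire shell is enclosed: Q_enc = -4.40×10^-5 C.
Since E is radial and uniform over the Gaussian sphere, Φ = E·4πr² = Q_enc/ε₀.
E = |Q_enc|/(4πε₀r²) = (4.40e-5)/(4π·8.85×10^-12·(0.592)²) = 1.13e6 N/C.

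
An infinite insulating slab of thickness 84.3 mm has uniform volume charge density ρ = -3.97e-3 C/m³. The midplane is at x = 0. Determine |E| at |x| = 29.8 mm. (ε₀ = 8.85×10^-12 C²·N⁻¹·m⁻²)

By symmetry E is perpendicular to the slab. A Gaussian pillbox from −29.8 mm to +29.8 mm (face area A) lies entirely within the slab.
Q_enc = ρ·(2x)·A and flux = 2EA, so 2EA = 2ρxA/ε₀ ⇒ E = |ρ|x/ε₀.
E = (3.97×10^-3)(0.0298)/(8.85×10^-12) = 1.34e7 N/C.

E = 1.34e7 V/m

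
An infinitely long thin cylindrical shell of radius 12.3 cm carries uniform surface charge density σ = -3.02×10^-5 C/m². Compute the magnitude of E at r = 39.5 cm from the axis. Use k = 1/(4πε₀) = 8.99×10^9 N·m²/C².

Choose a coaxial cylinder of radius r = 39.5 cm (arbitrary length L) as the Gaussian surface (r > 12.3 cm).
The whole shell is enclosed: λ_enc = σ·2πR = (-3.02×10^-5)·2π·(0.123) = -2.334e-5 C/m.
By Gauss's law (flux through the curved wall only), E·2πrL = λ_enc L/ε₀.
E = 2k|λ_enc|/r = 2(8.99×10^9)(2.334×10^-5)/(0.395) = 1.06×10^6 N/C.

|E| ≈ 1.06e6 V/m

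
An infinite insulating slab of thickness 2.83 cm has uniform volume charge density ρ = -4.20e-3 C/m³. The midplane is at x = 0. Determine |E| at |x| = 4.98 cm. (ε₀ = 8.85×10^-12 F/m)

The point |x| = 4.98 cm lies outside the slab (half-thickness 0.01415 m). A symmetric pillbox spanning the full slab encloses Q_enc = ρ·d·A.
Flux = 2EA ⇒ E = |ρ|d/(2ε₀), independent of distance outside.
E = (4.20×10^-3)(0.0283)/(2·8.85×10^-12) = 6.72e6 N/C.

|E| ≈ 6.72×10^6 N/C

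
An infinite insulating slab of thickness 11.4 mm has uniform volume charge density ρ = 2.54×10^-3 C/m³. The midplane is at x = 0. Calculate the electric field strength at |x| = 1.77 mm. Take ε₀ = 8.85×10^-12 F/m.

By symmetry E is perpendicular to the slab. A Gaussian pillbox from −1.77 mm to +1.77 mm (face area A) lies entirely within the slab.
Q_enc = ρ·(2x)·A and flux = 2EA, so 2EA = 2ρxA/ε₀ ⇒ E = |ρ|x/ε₀.
E = (2.54×10^-3)(0.00177)/(8.85×10^-12) = 5.08×10^5 N/C.

|E| ≈ 5.08e5 N/C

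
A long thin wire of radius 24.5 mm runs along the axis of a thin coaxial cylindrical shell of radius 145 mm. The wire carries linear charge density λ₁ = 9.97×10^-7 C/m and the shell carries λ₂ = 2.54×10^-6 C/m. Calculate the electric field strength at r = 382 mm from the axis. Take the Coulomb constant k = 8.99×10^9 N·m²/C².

1.66e5 N/C

By cylindrical symmetry E is radial; use a coaxial Gaussian cylinder of radius 382 mm and length L (r > 145 mm, enclosing both).
λ_enc = λ₁ + λ₂ = (9.97×10^-7) + (2.54×10^-6) = 3.537e-6 C/m.
Applying ∮E·dA = Q_enc/ε₀ with the end caps contributing no flux:
E = 2k|λ_enc|/r = 2(8.99×10^9)(3.537×10^-6)/(0.382) = 1.66e5 N/C.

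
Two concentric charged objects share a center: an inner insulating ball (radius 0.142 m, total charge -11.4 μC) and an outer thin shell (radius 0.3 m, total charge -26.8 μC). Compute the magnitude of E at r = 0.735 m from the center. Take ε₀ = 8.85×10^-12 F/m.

E ≈ 6.36×10^5 N/C

Take a concentric spherical Gaussian surface of radius r = 0.735 m (r > 0.3 m, enclosing both).
Q_enc = (-11.4 μC) + (-26.8 μC) = -3.82×10^-5 C.
Since E is radial and uniform over the Gaussian sphere, Φ = E·4πr² = Q_enc/ε₀.
E = |Q_enc|/(4πε₀r²) = (3.82e-5)/(4π·8.85×10^-12·(0.735)²) = 6.36×10^5 N/C.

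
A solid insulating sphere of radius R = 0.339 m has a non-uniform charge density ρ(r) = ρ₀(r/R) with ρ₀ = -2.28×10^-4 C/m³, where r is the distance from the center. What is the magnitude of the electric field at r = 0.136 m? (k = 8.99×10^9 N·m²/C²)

E = 3.51e5 V/m

Use a concentric Gaussian sphere at r = 0.136 m (r < R).
Q_enc = ∫₀^r ρ(r')·4πr'² dr' = (4πρ₀/R) ∫₀^r r'^3 dr' = 4πρ₀ r^4/(4·R) = -7.228×10^-7 C.
Gauss's law: E·4πr² = Q_enc/ε₀.
E = k|Q_enc|/r² = (8.99×10^9)(7.228×10^-7)/(0.136)² = 3.51×10^5 N/C.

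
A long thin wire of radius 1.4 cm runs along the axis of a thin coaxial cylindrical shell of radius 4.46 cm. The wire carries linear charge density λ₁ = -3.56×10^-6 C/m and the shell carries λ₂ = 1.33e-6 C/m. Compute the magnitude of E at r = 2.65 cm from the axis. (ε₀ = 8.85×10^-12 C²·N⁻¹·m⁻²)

2.42×10^6 N/C

Take a coaxial cylindrical Gaussian surface of radius r = 2.65 cm and length L (between the conductors, 1.4 cm < r < 4.46 cm).
Only the inner wire is enclosed; the outer shell contributes nothing inside itself. λ_enc = λ₁ = -3.56e-6 C/m.
Gauss's law: E·2πrL = λ_enc L/ε₀.
E = |λ_enc|/(2πε₀r) = (3.56×10^-6)/(2π·8.85×10^-12·0.0265) = 2.42e6 N/C.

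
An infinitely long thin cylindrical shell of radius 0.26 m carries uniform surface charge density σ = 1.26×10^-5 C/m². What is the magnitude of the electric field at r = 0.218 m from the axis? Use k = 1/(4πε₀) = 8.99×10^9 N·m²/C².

E = 0 (no enclosed charge)

By cylindrical symmetry E is radial; use a coaxial Gaussian cylinder of radius 0.218 m and length L (r < 0.26 m, inside the shell).
All the surface charge lies outside this cylinder: Q_enc = 0, hence E = 0.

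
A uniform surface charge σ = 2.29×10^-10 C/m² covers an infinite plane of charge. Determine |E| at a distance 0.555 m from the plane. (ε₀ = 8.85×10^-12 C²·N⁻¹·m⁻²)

Choose a cylindrical pillbox piercing the sheet, end faces (area A) parallel to it.
Flux Φ = 2EA and Q_enc = σA, so 2EA = σA/ε₀ ⇒ E = |σ|/(2ε₀), independent of distance.
E = |σ|/(2ε₀) = (2.29×10^-10)/(2·8.85×10^-12) = 12.9 N/C.

E ≈ 12.9 V/m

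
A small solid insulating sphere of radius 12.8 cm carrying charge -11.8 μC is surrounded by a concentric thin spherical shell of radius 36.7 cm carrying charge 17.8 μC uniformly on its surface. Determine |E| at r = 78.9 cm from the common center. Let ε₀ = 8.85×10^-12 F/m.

Take a concentric spherical Gaussian surface of radius r = 78.9 cm (r > 36.7 cm, enclosing both).
Q_enc = (-11.8 μC) + (17.8 μC) = 6.00×10^-6 C.
Applying ∮E·dA = Q_enc/ε₀ with Φ = E(4πr²):
E = |Q_enc|/(4πε₀r²) = (6.00e-6)/(4π·8.85×10^-12·(0.789)²) = 8.67×10^4 N/C.

E = 8.67×10^4 N/C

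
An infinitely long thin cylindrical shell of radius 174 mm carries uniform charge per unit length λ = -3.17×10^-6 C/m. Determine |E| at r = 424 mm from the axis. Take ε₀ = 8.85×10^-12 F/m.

By cylindrical symmetry E is radial; use a coaxial Gaussian cylinder of radius 424 mm and length L (r > 174 mm).
The full line charge is enclosed: λ_enc = -3.17×10^-6 C/m.
Applying ∮E·dA = Q_enc/ε₀ with the end caps contributing no flux:
E = |λ_enc|/(2πε₀r) = (3.17e-6)/(2π·8.85×10^-12·0.424) = 1.34×10^5 N/C.

E = 1.34×10^5 V/m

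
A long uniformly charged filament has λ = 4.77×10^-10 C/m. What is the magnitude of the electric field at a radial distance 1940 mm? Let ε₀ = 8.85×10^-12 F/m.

|E| = 4.42 V/m

By cylindrical symmetry E is radial; use a coaxial Gaussian cylinder of radius 1940 mm and length L.
Q_enc = λL, so λ_enc = 4.77e-10 C/m.
Since E is radial and uniform over the curved surface, Φ = E·2πrL = Q_enc/ε₀ = λ_enc L/ε₀.
E = |λ_enc|/(2πε₀r) = (4.77e-10)/(2π·8.85×10^-12·1.94) = 4.42 N/C.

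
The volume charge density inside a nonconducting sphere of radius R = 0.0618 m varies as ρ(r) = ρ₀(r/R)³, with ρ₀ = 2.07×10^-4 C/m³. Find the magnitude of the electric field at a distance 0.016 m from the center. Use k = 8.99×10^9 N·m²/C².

By spherical symmetry E is radial; choose a Gaussian sphere of radius r = 0.016 m (r < R).
Q_enc = ∫₀^r ρ(r')·4πr'² dr' = (4πρ₀/R³) ∫₀^r r'^5 dr' = 4πρ₀ r^6/(6·R³) = 3.082×10^-11 C.
By Gauss's law, ∮E·dA = E·4πr² = Q_enc/ε₀.
E = k|Q_enc|/r² = (8.99×10^9)(3.082×10^-11)/(0.016)² = 1.08e3 N/C.

E ≈ 1.08e3 V/m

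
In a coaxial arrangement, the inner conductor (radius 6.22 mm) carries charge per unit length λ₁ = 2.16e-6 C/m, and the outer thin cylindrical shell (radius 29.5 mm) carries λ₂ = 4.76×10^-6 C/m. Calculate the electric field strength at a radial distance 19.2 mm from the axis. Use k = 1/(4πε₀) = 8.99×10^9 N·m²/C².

|E| = 2.02×10^6 V/m

By cylindrical symmetry E is radial; use a coaxial Gaussian cylinder of radius 19.2 mm and length L (between the conductors, 6.22 mm < r < 29.5 mm).
The shell at 29.5 mm lies outside the Gaussian surface, so λ_enc = λ₁ = 2.16e-6 C/m.
Gauss's law: E·2πrL = λ_enc L/ε₀.
E = 2k|λ_enc|/r = 2(8.99×10^9)(2.16×10^-6)/(0.0192) = 2.02e6 N/C.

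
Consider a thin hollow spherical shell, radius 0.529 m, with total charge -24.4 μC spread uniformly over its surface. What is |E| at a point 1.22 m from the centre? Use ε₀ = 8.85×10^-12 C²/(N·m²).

1.47e5 N/C

Symmetry ⇒ E = E(r) r̂. Gaussian sphere of radius r = 1.22 m (r > 0.529 m).
The entire shell is enclosed: Q_enc = -2.44×10^-5 C.
Applying ∮E·dA = Q_enc/ε₀ with Φ = E(4πr²):
E = |Q_enc|/(4πε₀r²) = (2.44×10^-5)/(4π·8.85×10^-12·(1.22)²) = 1.47e5 N/C.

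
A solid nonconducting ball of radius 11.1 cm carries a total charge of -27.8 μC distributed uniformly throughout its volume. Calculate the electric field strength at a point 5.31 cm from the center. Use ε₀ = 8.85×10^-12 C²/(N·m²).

|E| ≈ 9.71×10^6 V/m

Use a concentric Gaussian sphere at r = 5.31 cm (r < R).
Only the charge within r is enclosed: Q_enc = Q·(r/R)³ = (-27.8 μC)·(5.31 cm/11.1 cm)³ = -3.043×10^-6 C.
Gauss's law: E·4πr² = Q_enc/ε₀.
E = |Q_enc|/(4πε₀r²) = (3.043e-6)/(4π·8.85×10^-12·(0.0531)²) = 9.71×10^6 N/C.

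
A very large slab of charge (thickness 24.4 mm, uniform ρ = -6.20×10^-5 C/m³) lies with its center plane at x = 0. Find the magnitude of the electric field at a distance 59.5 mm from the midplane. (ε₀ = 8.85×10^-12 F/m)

The point |x| = 59.5 mm lies outside the slab (half-thickness 0.0122 m). A symmetric pillbox spanning the full slab encloses Q_enc = ρ·d·A.
Flux = 2EA ⇒ E = |ρ|d/(2ε₀), independent of distance outside.
E = (6.20×10^-5)(0.0244)/(2·8.85×10^-12) = 8.55×10^4 N/C.

|E| ≈ 8.55×10^4 N/C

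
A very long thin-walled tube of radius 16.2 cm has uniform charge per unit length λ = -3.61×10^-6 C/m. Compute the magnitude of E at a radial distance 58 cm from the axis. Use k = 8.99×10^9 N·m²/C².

By cylindrical symmetry E is radial; use a coaxial Gaussian cylinder of radius 58 cm and length L (r > 16.2 cm).
The full line charge is enclosed: λ_enc = -3.61×10^-6 C/m.
Since E is radial and uniform over the curved surface, Φ = E·2πrL = Q_enc/ε₀ = λ_enc L/ε₀.
E = 2k|λ_enc|/r = 2(8.99×10^9)(3.61e-6)/(0.58) = 1.12×10^5 N/C.

E = 1.12×10^5 N/C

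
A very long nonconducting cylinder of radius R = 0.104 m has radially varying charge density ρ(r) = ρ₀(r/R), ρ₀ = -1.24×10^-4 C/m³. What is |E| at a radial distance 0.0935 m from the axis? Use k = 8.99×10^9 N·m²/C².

Coaxial Gaussian cylinder, radius r = 0.0935 m, length L (r < R).
λ_enc = ∫₀^r ρ(r')·2πr' dr' = (2πρ₀/R)·r^3/3 = -2.041e-6 C/m.
Gauss's law: E·2πrL = λ_enc L/ε₀.
E = 2k|λ_enc|/r = 2(8.99×10^9)(2.041×10^-6)/(0.0935) = 3.93×10^5 N/C.

E ≈ 3.93×10^5 N/C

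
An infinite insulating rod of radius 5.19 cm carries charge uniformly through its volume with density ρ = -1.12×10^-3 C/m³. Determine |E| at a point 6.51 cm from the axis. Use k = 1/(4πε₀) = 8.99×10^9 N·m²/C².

By cylindrical symmetry E is radial; use a coaxial Gaussian cylinder of radius 6.51 cm and length L (r > 5.19 cm, full cross-section enclosed).
λ_enc = ρ·πR² = (-1.12e-3)π(0.0519)² = -9.478×10^-6 C/m.
Since E is radial and uniform over the curved surface, Φ = E·2πrL = Q_enc/ε₀ = λ_enc L/ε₀.
E = 2k|λ_enc|/r = 2(8.99×10^9)(9.478e-6)/(0.0651) = 2.62×10^6 N/C.

|E| = 2.62×10^6 N/C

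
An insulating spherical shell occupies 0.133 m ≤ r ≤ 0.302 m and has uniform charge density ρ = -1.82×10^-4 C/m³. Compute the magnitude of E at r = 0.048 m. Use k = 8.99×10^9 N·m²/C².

|E| = 0 V/m

Take a concentric spherical Gaussian surface of radius r = 0.048 m (r < 0.133 m, inside the empty cavity).
Q_enc = 0 (all charge lies at larger r); Gauss's law gives E = 0.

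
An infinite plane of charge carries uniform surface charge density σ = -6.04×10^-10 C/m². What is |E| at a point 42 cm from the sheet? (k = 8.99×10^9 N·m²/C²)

34.1 N/C

Choose a cylindrical pillbox piercing the sheet, end faces (area A) parallel to it.
Only the two end caps contribute flux: Φ = 2EA. With Q_enc = σA, Gauss's law gives E = |σ|/(2ε₀).
E = 2πk|σ| = 2π(8.99×10^9)(6.04e-10) = 34.1 N/C.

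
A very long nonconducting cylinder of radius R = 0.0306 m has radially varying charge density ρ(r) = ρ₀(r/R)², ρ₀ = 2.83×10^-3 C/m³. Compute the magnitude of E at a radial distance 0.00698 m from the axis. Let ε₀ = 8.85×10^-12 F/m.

Take a coaxial cylindrical Gaussian surface of radius r = 0.00698 m and length L (r < R).
Integrating ρ over the cross-section to radius r: λ_enc = (2πρ₀/R²) ∫₀^r r'^3 dr' = 2πρ₀ r^4/(4·R²) = 1.127×10^-8 C/m.
Applying ∮E·dA = Q_enc/ε₀ with the end caps contributing no flux:
E = |λ_enc|/(2πε₀r) = (1.127e-8)/(2π·8.85×10^-12·0.00698) = 2.90×10^4 N/C.

E ≈ 2.90×10^4 V/m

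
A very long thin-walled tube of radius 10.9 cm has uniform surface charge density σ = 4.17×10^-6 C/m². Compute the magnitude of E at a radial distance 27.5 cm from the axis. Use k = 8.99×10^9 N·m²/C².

|E| = 1.87×10^5 N/C

Choose a coaxial cylinder of radius r = 27.5 cm (arbitrary length L) as the Gaussian surface (r > 10.9 cm).
The whole shell is enclosed: λ_enc = σ·2πR = (4.17×10^-6)·2π·(0.109) = 2.856×10^-6 C/m.
Since E is radial and uniform over the curved surface, Φ = E·2πrL = Q_enc/ε₀ = λ_enc L/ε₀.
E = 2k|λ_enc|/r = 2(8.99×10^9)(2.856e-6)/(0.275) = 1.87e5 N/C.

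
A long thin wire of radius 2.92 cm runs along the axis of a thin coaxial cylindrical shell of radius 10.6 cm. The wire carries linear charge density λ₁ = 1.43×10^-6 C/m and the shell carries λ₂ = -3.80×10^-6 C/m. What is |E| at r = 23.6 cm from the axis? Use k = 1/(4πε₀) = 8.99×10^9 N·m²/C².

E ≈ 1.81e5 N/C

Coaxial Gaussian cylinder, radius r = 23.6 cm, length L (r > 10.6 cm, enclosing both).
λ_enc = λ₁ + λ₂ = (1.43e-6) + (-3.80e-6) = -2.37×10^-6 C/m.
Gauss's law: E·2πrL = λ_enc L/ε₀.
E = 2k|λ_enc|/r = 2(8.99×10^9)(2.37×10^-6)/(0.236) = 1.81×10^5 N/C.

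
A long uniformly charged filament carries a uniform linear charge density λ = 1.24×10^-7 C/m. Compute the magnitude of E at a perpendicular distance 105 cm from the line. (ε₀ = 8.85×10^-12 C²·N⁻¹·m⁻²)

Choose a coaxial cylinder of radius r = 105 cm (arbitrary length L) as the Gaussian surface.
Q_enc = λL, so λ_enc = 1.24×10^-7 C/m.
Since E is radial and uniform over the curved surface, Φ = E·2πrL = Q_enc/ε₀ = λ_enc L/ε₀.
E = |λ_enc|/(2πε₀r) = (1.24e-7)/(2π·8.85×10^-12·1.05) = 2.12e3 N/C.

2.12×10^3 N/C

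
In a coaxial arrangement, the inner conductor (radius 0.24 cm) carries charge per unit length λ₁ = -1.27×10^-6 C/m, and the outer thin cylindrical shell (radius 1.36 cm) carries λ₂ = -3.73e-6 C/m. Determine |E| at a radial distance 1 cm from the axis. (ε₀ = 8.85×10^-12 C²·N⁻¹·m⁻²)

Choose a coaxial cylinder of radius r = 1 cm (arbitrary length L) as the Gaussian surface (between the conductors, 0.24 cm < r < 1.36 cm).
Only the inner wire is enclosed; the outer shell contributes nothing inside itself. λ_enc = λ₁ = -1.27×10^-6 C/m.
Gauss's law: E·2πrL = λ_enc L/ε₀.
E = |λ_enc|/(2πε₀r) = (1.27e-6)/(2π·8.85×10^-12·0.01) = 2.28e6 N/C.

2.28×10^6 N/C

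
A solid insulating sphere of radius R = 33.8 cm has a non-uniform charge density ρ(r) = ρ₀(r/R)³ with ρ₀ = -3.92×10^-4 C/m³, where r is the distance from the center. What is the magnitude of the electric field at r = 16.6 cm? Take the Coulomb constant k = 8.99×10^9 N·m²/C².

By spherical symmetry E is radial; choose a Gaussian sphere of radius r = 16.6 cm (r < R).
Q_enc = ∫₀^r ρ(r')·4πr'² dr' = (4πρ₀/R³) ∫₀^r r'^5 dr' = 4πρ₀ r^6/(6·R³) = -4.449e-7 C.
Gauss's law: E·4πr² = Q_enc/ε₀.
E = k|Q_enc|/r² = (8.99×10^9)(4.449×10^-7)/(0.166)² = 1.45×10^5 N/C.

E = 1.45×10^5 V/m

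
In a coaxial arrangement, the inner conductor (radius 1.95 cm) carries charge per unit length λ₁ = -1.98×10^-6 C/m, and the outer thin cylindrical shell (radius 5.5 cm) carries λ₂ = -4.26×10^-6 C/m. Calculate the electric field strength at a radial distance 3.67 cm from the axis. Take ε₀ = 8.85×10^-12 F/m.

|E| ≈ 9.70×10^5 V/m

Choose a coaxial cylinder of radius r = 3.67 cm (arbitrary length L) as the Gaussian surface (between the conductors, 1.95 cm < r < 5.5 cm).
The shell at 5.5 cm lies outside the Gaussian surface, so λ_enc = λ₁ = -1.98×10^-6 C/m.
Since E is radial and uniform over the curved surface, Φ = E·2πrL = Q_enc/ε₀ = λ_enc L/ε₀.
E = |λ_enc|/(2πε₀r) = (1.98×10^-6)/(2π·8.85×10^-12·0.0367) = 9.70e5 N/C.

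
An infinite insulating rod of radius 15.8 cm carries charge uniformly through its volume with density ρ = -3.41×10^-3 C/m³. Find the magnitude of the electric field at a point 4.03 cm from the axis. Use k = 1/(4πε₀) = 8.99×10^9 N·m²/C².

Coaxial Gaussian cylinder, radius r = 4.03 cm, length L (r < R).
Charge inside radius r per length L is ρ·πr²·L, so λ_enc = ρπr² = -1.74×10^-5 C/m.
By Gauss's law (flux through the curved wall only), E·2πrL = λ_enc L/ε₀.
E = 2k|λ_enc|/r = 2(8.99×10^9)(1.74e-5)/(0.0403) = 7.76×10^6 N/C.

|E| ≈ 7.76×10^6 V/m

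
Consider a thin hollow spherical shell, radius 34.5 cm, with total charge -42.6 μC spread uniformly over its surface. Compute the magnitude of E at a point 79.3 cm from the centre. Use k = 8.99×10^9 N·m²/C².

Take a concentric spherical Gaussian surface of radius r = 79.3 cm (r > 34.5 cm).
The entire shell is enclosed: Q_enc = -4.26×10^-5 C.
Since E is radial and uniform over the Gaussian sphere, Φ = E·4πr² = Q_enc/ε₀.
E = k|Q_enc|/r² = (8.99×10^9)(4.26e-5)/(0.793)² = 6.09×10^5 N/C.

|E| ≈ 6.09e5 N/C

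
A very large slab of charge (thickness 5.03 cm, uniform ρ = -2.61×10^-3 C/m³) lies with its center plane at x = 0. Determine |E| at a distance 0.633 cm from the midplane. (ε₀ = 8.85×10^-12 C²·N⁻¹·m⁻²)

By symmetry E is perpendicular to the slab. A Gaussian pillbox from −0.633 cm to +0.633 cm (face area A) lies entirely within the slab.
Q_enc = ρ·(2x)·A and flux = 2EA, so 2EA = 2ρxA/ε₀ ⇒ E = |ρ|x/ε₀.
E = (2.61×10^-3)(0.00633)/(8.85×10^-12) = 1.87e6 N/C.

|E| = 1.87×10^6 V/m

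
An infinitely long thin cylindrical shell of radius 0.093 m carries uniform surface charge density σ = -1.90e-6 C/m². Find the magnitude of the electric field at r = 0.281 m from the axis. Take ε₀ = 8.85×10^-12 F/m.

E ≈ 7.11e4 N/C

Coaxial Gaussian cylinder, radius r = 0.281 m, length L (r > 0.093 m).
The whole shell is enclosed: λ_enc = σ·2πR = (-1.90e-6)·2π·(0.093) = -1.11×10^-6 C/m.
By Gauss's law (flux through the curved wall only), E·2πrL = λ_enc L/ε₀.
E = |λ_enc|/(2πε₀r) = (1.11×10^-6)/(2π·8.85×10^-12·0.281) = 7.11e4 N/C.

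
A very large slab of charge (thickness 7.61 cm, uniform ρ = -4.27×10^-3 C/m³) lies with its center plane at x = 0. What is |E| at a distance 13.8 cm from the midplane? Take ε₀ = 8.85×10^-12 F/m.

|E| = 1.84e7 N/C

The point |x| = 13.8 cm lies outside the slab (half-thickness 0.03805 m). A symmetric pillbox spanning the full slab encloses Q_enc = ρ·d·A.
Flux = 2EA ⇒ E = |ρ|d/(2ε₀), independent of distance outside.
E = (4.27×10^-3)(0.0761)/(2·8.85×10^-12) = 1.84e7 N/C.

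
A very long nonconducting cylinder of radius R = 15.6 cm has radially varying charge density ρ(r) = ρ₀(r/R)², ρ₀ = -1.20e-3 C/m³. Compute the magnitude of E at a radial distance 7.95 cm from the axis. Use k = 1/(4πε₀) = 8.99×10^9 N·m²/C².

|E| = 7.00×10^5 N/C

Coaxial Gaussian cylinder, radius r = 7.95 cm, length L (r < R).
λ_enc = ∫₀^r ρ(r')·2πr' dr' = (2πρ₀/R²)·r^4/4 = -3.094×10^-6 C/m.
Applying ∮E·dA = Q_enc/ε₀ with the end caps contributing no flux:
E = 2k|λ_enc|/r = 2(8.99×10^9)(3.094×10^-6)/(0.0795) = 7.00×10^5 N/C.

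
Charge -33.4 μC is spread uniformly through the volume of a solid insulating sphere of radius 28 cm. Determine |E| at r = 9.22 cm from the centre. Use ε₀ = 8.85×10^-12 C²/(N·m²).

Take a concentric spherical Gaussian surface of radius r = 9.22 cm (r < R).
For a uniform sphere the enclosed fraction is (r/R)³, so Q_enc = (-33.4 μC)(0.0922/0.28)³ = -1.193e-6 C.
Since E is radial and uniform over the Gaussian sphere, Φ = E·4πr² = Q_enc/ε₀.
E = |Q_enc|/(4πε₀r²) = (1.193e-6)/(4π·8.85×10^-12·(0.0922)²) = 1.26×10^6 N/C.

|E| = 1.26×10^6 N/C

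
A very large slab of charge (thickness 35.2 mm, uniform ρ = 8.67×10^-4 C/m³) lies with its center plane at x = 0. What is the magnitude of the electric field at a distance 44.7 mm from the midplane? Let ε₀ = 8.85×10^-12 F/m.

The point |x| = 44.7 mm lies outside the slab (half-thickness 0.0176 m). A symmetric pillbox spanning the full slab encloses Q_enc = ρ·d·A.
Flux = 2EA ⇒ E = |ρ|d/(2ε₀), independent of distance outside.
E = (8.67×10^-4)(0.0352)/(2·8.85×10^-12) = 1.72e6 N/C.

E ≈ 1.72×10^6 N/C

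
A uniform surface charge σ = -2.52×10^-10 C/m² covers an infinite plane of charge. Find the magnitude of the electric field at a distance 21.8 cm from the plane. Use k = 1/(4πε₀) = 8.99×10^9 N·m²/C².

|E| = 14.2 V/m

By planar symmetry E is perpendicular to the sheet and uniform; use a Gaussian pillbox with flat faces of area A on each side of the sheet.
Flux Φ = 2EA and Q_enc = σA, so 2EA = σA/ε₀ ⇒ E = |σ|/(2ε₀), independent of distance.
E = 2πk|σ| = 2π(8.99×10^9)(2.52×10^-10) = 14.2 N/C.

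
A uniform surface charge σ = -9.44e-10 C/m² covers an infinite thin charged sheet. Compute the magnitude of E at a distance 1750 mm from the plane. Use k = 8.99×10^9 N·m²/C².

By planar symmetry E is perpendicular to the sheet and uniform; use a Gaussian pillbox with flat faces of area A on each side of the sheet.
Flux Φ = 2EA and Q_enc = σA, so 2EA = σA/ε₀ ⇒ E = |σ|/(2ε₀), independent of distance.
E = 2πk|σ| = 2π(8.99×10^9)(9.44×10^-10) = 53.3 N/C.

|E| = 53.3 N/C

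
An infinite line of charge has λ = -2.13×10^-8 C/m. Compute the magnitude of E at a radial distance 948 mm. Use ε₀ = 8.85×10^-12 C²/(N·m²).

E = 404 N/C

Choose a coaxial cylinder of radius r = 948 mm (arbitrary length L) as the Gaussian surface.
Q_enc = λL, so λ_enc = -2.13×10^-8 C/m.
Gauss's law: E·2πrL = λ_enc L/ε₀.
E = |λ_enc|/(2πε₀r) = (2.13×10^-8)/(2π·8.85×10^-12·0.948) = 404 N/C.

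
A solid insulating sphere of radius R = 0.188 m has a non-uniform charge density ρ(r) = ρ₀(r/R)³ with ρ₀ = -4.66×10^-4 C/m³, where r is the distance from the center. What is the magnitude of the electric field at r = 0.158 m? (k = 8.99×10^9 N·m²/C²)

8.23×10^5 N/C

Symmetry ⇒ E = E(r) r̂. Gaussian sphere of radius r = 0.158 m (r < R).
Q_enc = ∫₀^r ρ(r')·4πr'² dr' = (4πρ₀/R³) ∫₀^r r'^5 dr' = 4πρ₀ r^6/(6·R³) = -2.285×10^-6 C.
Gauss's law: E·4πr² = Q_enc/ε₀.
E = k|Q_enc|/r² = (8.99×10^9)(2.285×10^-6)/(0.158)² = 8.23×10^5 N/C.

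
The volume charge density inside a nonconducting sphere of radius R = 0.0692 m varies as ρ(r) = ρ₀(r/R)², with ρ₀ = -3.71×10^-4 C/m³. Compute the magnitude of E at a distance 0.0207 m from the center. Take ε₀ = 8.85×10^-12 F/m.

E = 1.55×10^4 V/m

Symmetry ⇒ E = E(r) r̂. Gaussian sphere of radius r = 0.0207 m (r < R).
Integrate the density: Q_enc = 4π ∫₀^r ρ₀(r'/R)^2 r'² dr' = 4πρ₀ r^5/(5·R²) = -7.40e-10 C.
By Gauss's law, ∮E·dA = E·4πr² = Q_enc/ε₀.
E = |Q_enc|/(4πε₀r²) = (7.40×10^-10)/(4π·8.85×10^-12·(0.0207)²) = 1.55×10^4 N/C.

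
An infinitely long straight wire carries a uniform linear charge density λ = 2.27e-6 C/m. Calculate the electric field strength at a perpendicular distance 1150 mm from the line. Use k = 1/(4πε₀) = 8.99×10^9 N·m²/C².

Coaxial Gaussian cylinder, radius r = 1150 mm, length L.
Q_enc = λL, so λ_enc = 2.27e-6 C/m.
Since E is radial and uniform over the curved surface, Φ = E·2πrL = Q_enc/ε₀ = λ_enc L/ε₀.
E = 2k|λ_enc|/r = 2(8.99×10^9)(2.27×10^-6)/(1.15) = 3.55×10^4 N/C.

|E| ≈ 3.55×10^4 V/m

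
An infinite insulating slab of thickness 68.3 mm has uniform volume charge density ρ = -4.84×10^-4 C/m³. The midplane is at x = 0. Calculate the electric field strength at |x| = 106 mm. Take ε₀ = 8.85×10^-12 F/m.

1.87×10^6 N/C

The point |x| = 106 mm lies outside the slab (half-thickness 0.03415 m). A symmetric pillbox spanning the full slab encloses Q_enc = ρ·d·A.
Flux = 2EA ⇒ E = |ρ|d/(2ε₀), independent of distance outside.
E = (4.84×10^-4)(0.0683)/(2·8.85×10^-12) = 1.87×10^6 N/C.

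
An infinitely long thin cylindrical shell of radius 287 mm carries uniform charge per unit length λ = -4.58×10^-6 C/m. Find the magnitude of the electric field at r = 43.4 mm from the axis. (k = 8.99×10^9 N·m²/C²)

Coaxial Gaussian cylinder, radius r = 43.4 mm, length L (r < 287 mm, inside the shell).
No charge is enclosed, so Gauss's law gives E·2πrL = 0 ⇒ E = 0.

E = 0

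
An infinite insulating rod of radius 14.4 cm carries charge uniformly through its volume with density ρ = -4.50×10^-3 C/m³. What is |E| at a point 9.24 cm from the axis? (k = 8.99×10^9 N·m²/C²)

Take a coaxial cylindrical Gaussian surface of radius r = 9.24 cm and length L (r < R).
Enclosed charge per unit length: λ_enc = ρ·πr² = (-4.50e-3)π(0.0924)² = -1.207×10^-4 C/m.
Gauss's law: E·2πrL = λ_enc L/ε₀.
E = 2k|λ_enc|/r = 2(8.99×10^9)(1.207×10^-4)/(0.0924) = 2.35e7 N/C.

|E| = 2.35e7 V/m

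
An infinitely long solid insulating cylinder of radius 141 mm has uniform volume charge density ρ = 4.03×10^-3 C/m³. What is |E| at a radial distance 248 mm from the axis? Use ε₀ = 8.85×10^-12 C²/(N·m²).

By cylindrical symmetry E is radial; use a coaxial Gaussian cylinder of radius 248 mm and length L (r > 141 mm, full cross-section enclosed).
λ_enc = ρ·πR² = (4.03×10^-3)π(0.141)² = 2.517e-4 C/m.
Applying ∮E·dA = Q_enc/ε₀ with the end caps contributing no flux:
E = |λ_enc|/(2πε₀r) = (2.517×10^-4)/(2π·8.85×10^-12·0.248) = 1.83×10^7 N/C.

|E| ≈ 1.83×10^7 N/C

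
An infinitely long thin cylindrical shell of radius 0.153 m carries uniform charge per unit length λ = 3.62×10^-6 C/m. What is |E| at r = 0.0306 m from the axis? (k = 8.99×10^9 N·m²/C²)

E = 0 (no enclosed charge)

Take a coaxial cylindrical Gaussian surface of radius r = 0.0306 m and length L (r < 0.153 m, inside the shell).
No charge is enclosed, so Gauss's law gives E·2πrL = 0 ⇒ E = 0.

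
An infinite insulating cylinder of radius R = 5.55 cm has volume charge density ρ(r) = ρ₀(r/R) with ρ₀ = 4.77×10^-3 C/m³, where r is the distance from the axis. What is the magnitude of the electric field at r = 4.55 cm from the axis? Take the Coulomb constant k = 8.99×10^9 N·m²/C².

By cylindrical symmetry E is radial; use a coaxial Gaussian cylinder of radius 4.55 cm and length L (r < R).
λ_enc = ∫₀^r ρ(r')·2πr' dr' = (2πρ₀/R)·r^3/3 = 1.696e-5 C/m.
Applying ∮E·dA = Q_enc/ε₀ with the end caps contributing no flux:
E = 2k|λ_enc|/r = 2(8.99×10^9)(1.696×10^-5)/(0.0455) = 6.70×10^6 N/C.

E ≈ 6.70×10^6 V/m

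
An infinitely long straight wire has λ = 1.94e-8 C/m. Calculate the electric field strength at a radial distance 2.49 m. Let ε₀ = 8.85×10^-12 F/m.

E = 140 N/C

Take a coaxial cylindrical Gaussian surface of radius r = 2.49 m and length L.
Q_enc = λL, so λ_enc = 1.94×10^-8 C/m.
By Gauss's law (flux through the curved wall only), E·2πrL = λ_enc L/ε₀.
E = |λ_enc|/(2πε₀r) = (1.94e-8)/(2π·8.85×10^-12·2.49) = 140 N/C.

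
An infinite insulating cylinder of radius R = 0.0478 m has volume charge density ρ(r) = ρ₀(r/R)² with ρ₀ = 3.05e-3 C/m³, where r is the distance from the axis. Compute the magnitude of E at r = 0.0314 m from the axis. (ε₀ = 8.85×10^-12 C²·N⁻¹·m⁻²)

Coaxial Gaussian cylinder, radius r = 0.0314 m, length L (r < R).
λ_enc = ∫₀^r ρ(r')·2πr' dr' = (2πρ₀/R²)·r^4/4 = 2.038e-6 C/m.
By Gauss's law (flux through the curved wall only), E·2πrL = λ_enc L/ε₀.
E = |λ_enc|/(2πε₀r) = (2.038e-6)/(2π·8.85×10^-12·0.0314) = 1.17×10^6 N/C.

|E| = 1.17×10^6 V/m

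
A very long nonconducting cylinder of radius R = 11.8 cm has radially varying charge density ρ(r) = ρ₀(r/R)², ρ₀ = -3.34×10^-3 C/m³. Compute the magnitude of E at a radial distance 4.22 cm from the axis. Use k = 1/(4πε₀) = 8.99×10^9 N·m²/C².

By cylindrical symmetry E is radial; use a coaxial Gaussian cylinder of radius 4.22 cm and length L (r < R).
λ_enc = ∫₀^r ρ(r')·2πr' dr' = (2πρ₀/R²)·r^4/4 = -1.195×10^-6 C/m.
Gauss's law: E·2πrL = λ_enc L/ε₀.
E = 2k|λ_enc|/r = 2(8.99×10^9)(1.195×10^-6)/(0.0422) = 5.09×10^5 N/C.

E ≈ 5.09×10^5 V/m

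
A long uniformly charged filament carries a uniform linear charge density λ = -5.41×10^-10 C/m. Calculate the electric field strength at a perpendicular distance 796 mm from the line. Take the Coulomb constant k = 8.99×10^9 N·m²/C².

|E| = 12.2 N/C

By cylindrical symmetry E is radial; use a coaxial Gaussian cylinder of radius 796 mm and length L.
Q_enc = λL, so λ_enc = -5.41×10^-10 C/m.
Applying ∮E·dA = Q_enc/ε₀ with the end caps contributing no flux:
E = 2k|λ_enc|/r = 2(8.99×10^9)(5.41×10^-10)/(0.796) = 12.2 N/C.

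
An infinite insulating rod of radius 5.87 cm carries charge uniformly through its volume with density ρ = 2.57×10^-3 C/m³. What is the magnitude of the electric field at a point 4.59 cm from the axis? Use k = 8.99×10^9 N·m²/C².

Coaxial Gaussian cylinder, radius r = 4.59 cm, length L (r < R).
Charge inside radius r per length L is ρ·πr²·L, so λ_enc = ρπr² = 1.701×10^-5 C/m.
Gauss's law: E·2πrL = λ_enc L/ε₀.
E = 2k|λ_enc|/r = 2(8.99×10^9)(1.701e-5)/(0.0459) = 6.66e6 N/C.

|E| = 6.66×10^6 V/m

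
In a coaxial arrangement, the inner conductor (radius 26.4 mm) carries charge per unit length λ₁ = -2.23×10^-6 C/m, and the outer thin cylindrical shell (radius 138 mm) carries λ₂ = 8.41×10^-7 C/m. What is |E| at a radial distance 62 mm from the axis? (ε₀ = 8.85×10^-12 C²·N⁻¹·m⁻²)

|E| = 6.47e5 N/C

By cylindrical symmetry E is radial; use a coaxial Gaussian cylinder of radius 62 mm and length L (between the conductors, 26.4 mm < r < 138 mm).
The shell at 138 mm lies outside the Gaussian surface, so λ_enc = λ₁ = -2.23×10^-6 C/m.
Since E is radial and uniform over the curved surface, Φ = E·2πrL = Q_enc/ε₀ = λ_enc L/ε₀.
E = |λ_enc|/(2πε₀r) = (2.23×10^-6)/(2π·8.85×10^-12·0.062) = 6.47×10^5 N/C.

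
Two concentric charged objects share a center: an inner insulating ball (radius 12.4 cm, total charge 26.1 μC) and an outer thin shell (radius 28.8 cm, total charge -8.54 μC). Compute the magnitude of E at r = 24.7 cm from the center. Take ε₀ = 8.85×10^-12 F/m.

|E| = 3.85×10^6 N/C

Take a concentric spherical Gaussian surface of radius r = 24.7 cm (between the bodies, 12.4 cm < r < 28.8 cm).
Only the inner charge is enclosed; the outer shell contributes nothing inside itself. Q_enc = 26.1 μC = 2.61e-5 C.
By Gauss's law, ∮E·dA = E·4πr² = Q_enc/ε₀.
E = |Q_enc|/(4πε₀r²) = (2.61×10^-5)/(4π·8.85×10^-12·(0.247)²) = 3.85×10^6 N/C.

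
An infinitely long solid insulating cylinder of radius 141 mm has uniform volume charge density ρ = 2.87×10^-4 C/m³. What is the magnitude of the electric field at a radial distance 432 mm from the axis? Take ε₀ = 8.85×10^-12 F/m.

|E| = 7.46×10^5 N/C

Take a coaxial cylindrical Gaussian surface of radius r = 432 mm and length L (r > 141 mm, full cross-section enclosed).
λ_enc = ρ·πR² = (2.87×10^-4)π(0.141)² = 1.793×10^-5 C/m.
Since E is radial and uniform over the curved surface, Φ = E·2πrL = Q_enc/ε₀ = λ_enc L/ε₀.
E = |λ_enc|/(2πε₀r) = (1.793×10^-5)/(2π·8.85×10^-12·0.432) = 7.46e5 N/C.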